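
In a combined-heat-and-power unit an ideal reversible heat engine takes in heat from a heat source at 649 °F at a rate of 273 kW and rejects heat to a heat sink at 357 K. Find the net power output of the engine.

Ẇ ≈ 115 kW

T_H = 649 °F → (649 − 32) × 5/9 = 342.78 °C = 615.93 K.
η_rev = 1 − T_C/T_H = 1 − 357.00/615.93 = 0.4204.
W = η·Q_H = 0.4204 × 273 = 115 kW.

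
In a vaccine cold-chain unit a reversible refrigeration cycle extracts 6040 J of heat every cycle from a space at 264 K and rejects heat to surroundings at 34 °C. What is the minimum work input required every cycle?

T_H = 34 °C → 34 + 273.15 = 307.15 K.
Carnot COP: COP_R = T_C/(T_H − T_C) = 264.00/43.15 = 6.1182.
W = Q_C/COP_R = 6040/6.1182 = 987 J.

W_in ≈ 987 J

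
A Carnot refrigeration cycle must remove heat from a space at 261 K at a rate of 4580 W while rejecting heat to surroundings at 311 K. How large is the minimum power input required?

Carnot COP: COP_R = T_C/(T_H − T_C) = 261.00/50.00 = 5.2200.
W = Q_C/COP_R = 4580/5.2200 = 877 W.

Ẇ_in ≈ 877 W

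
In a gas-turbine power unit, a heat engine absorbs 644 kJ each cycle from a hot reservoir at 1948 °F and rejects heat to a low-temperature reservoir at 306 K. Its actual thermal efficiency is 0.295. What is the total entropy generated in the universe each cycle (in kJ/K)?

ΔS_univ ≈ 1.00 kJ/K

T_H = 1948 °F → (1948 − 32) × 5/9 = 1064.44 °C = 1337.59 K.
W = η·Q_H = 0.295 × 644 = 190.0 kJ, so Q_C = Q_H − W = 454.0 kJ.
Reservoir entropy changes: ΔS_H = −Q_H/T_H = −644/1337.59 = -0.4815 kJ/K and ΔS_C = +Q_C/T_C = 454.0/306.00 = 1.484 kJ/K.
ΔS_univ = −Q_H/T_H + Q_C/T_C = 1.00 kJ/K (> 0, since η = 0.295 < η_Carnot = 0.771).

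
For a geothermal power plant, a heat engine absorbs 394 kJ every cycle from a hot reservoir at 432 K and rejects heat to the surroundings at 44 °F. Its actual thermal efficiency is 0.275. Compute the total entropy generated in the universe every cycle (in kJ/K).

T_C = 44 °F → (44 − 32) × 5/9 = 6.67 °C = 279.82 K.
W = η·Q_H = 0.275 × 394 = 108.4 kJ, so Q_C = Q_H − W = 285.6 kJ.
The hot reservoir loses entropy Q_H/T_H = 394/432.00 = 0.9120 kJ/K; the cold reservoir gains Q_C/T_C = 285.6/279.82 = 1.021 kJ/K.
ΔS_univ = −Q_H/T_H + Q_C/T_C = 0.109 kJ/K (> 0, since η = 0.275 < η_Carnot = 0.352).

ΔS_univ ≈ 0.109 kJ/K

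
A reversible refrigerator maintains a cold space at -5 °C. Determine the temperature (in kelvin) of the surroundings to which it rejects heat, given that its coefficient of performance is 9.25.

T_H ≈ 297 K

T_C = -5 °C → -5 + 273.15 = 268.15 K.
COP_R = T_C/(T_H − T_C) ⇒ T_H = T_C·(1 + 1/COP_R) = 268.15 × (1 + 1/9.25) = 297 K.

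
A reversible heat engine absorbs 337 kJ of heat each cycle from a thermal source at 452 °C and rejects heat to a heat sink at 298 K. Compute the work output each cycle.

T_H = 452 °C → 452 + 273.15 = 725.15 K.
The Carnot efficiency is η = 1 − T_C/T_H = 1 − 298.00/725.15 = 0.5891.
W = η·Q_H = 0.5891 × 337 = 199 kJ.

W ≈ 199 kJ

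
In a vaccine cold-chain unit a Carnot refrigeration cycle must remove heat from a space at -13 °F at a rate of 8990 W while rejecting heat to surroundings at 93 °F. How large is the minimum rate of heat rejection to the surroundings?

T_H = 93 °F → (93 − 32) × 5/9 = 33.89 °C = 307.04 K.
T_C = -13 °F → (-13 − 32) × 5/9 = -25.00 °C = 248.15 K.
For a reversible cycle Q_H/Q_C = T_H/T_C, so Q_H = Q_C·T_H/T_C = 8990 × 307.04/248.15 = 11120 W.

Q̇_H ≈ 11120 W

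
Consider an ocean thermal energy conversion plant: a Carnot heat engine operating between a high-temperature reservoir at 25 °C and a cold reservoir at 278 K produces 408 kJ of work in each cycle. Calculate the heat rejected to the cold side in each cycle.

Q_C ≈ 5629 kJ

T_H = 25 °C → 25 + 273.15 = 298.15 K.
The Carnot efficiency is η = 1 − T_C/T_H = 1 − 278.00/298.15 = 0.0676.
Since Q_C/Q_H = T_C/T_H and Q_H = W/η, Q_C = W·T_C/(T_H − T_C) = 408 × 278.00/20.15 = 5629 kJ.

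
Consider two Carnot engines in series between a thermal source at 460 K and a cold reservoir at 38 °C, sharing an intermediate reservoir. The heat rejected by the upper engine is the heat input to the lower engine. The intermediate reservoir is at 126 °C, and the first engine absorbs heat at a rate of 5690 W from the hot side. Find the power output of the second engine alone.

Ẇ₂ ≈ 1089 W

T_C = 38 °C → 38 + 273.15 = 311.15 K.
T_m = 126 °C → 126 + 273.15 = 399.15 K.
Heat entering the second stage: Q_m = Q_H·(T_m/T_H) = 5690 × 399.15/460.00 = 4937 W.
Second-stage efficiency η₂ = 1 − T_C/T_m = 1 − 311.15/399.15 = 0.2205, so W₂ = η₂·Q_m = 1089 W.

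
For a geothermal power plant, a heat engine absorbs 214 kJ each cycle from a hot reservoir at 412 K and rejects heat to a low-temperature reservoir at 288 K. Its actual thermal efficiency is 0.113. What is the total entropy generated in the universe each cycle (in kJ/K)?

ΔS_univ ≈ 0.140 kJ/K

W = η·Q_H = 0.113 × 214 = 24.18 kJ, so Q_C = Q_H − W = 189.8 kJ.
Entropy balance on the reservoirs: −Q_H/T_H = -0.5194 kJ/K, +Q_C/T_C = 0.6591 kJ/K.
ΔS_univ = −Q_H/T_H + Q_C/T_C = 0.140 kJ/K (> 0, since η = 0.113 < η_Carnot = 0.301).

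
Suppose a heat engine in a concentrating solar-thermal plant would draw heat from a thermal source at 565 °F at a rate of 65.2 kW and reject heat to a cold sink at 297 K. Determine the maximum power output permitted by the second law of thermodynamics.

T_H = 565 °F → (565 − 32) × 5/9 = 296.11 °C = 569.26 K.
The second-law ceiling is the Carnot efficiency, η_max = 1 − T_C/T_H = 1 − 297.00/569.26 = 0.4783.
W_max = η_max · Q_H = 0.4783 × 65.2 = 31.2 kW.

Ẇ_max ≈ 31.2 kW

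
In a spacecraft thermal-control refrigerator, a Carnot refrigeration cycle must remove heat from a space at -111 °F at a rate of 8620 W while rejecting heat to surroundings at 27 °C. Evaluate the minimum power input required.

T_H = 27 °C → 27 + 273.15 = 300.15 K.
T_C = -111 °F → (-111 − 32) × 5/9 = -79.44 °C = 193.71 K.
Carnot COP: COP_R = T_C/(T_H − T_C) = 193.71/106.44 = 1.8198.
W = Q_C/COP_R = 8620/1.8198 = 4737 W.

Ẇ_in ≈ 4737 W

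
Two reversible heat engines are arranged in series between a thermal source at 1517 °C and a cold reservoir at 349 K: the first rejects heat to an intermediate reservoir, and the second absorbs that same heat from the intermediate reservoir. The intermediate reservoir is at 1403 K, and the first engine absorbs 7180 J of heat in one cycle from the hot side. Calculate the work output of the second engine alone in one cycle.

T_H = 1517 °C → 1517 + 273.15 = 1790.15 K.
Heat entering the second stage: Q_m = Q_H·(T_m/T_H) = 7180 × 1403.00/1790.15 = 5630 J.
Second-stage efficiency η₂ = 1 − T_C/T_m = 1 − 349.00/1403.00 = 0.7512, so W₂ = η₂·Q_m = 4230 J.

W₂ ≈ 4230 J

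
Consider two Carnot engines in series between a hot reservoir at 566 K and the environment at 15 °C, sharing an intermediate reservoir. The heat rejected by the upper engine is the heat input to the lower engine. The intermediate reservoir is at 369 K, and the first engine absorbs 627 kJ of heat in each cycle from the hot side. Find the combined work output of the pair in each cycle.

T_C = 15 °C → 15 + 273.15 = 288.15 K.
Two reversible stages in series are equivalent to a single Carnot engine between T_H and T_C, so η_total = 1 − T_C/T_H = 1 − 288.15/566.00 = 0.4909.
W_total = η_total · Q_H = 0.4909 × 627 = 307.8 kJ.

W_total ≈ 307.8 kJ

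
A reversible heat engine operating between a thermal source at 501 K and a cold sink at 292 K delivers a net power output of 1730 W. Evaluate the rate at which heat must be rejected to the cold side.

Q̇_C ≈ 2420 W

Carnot efficiency: η = 1 − T_C/T_H = 1 − 292.00/501.00 = 0.4172.
Since Q_C/Q_H = T_C/T_H and Q_H = W/η, Q_C = W·T_C/(T_H − T_C) = 1730 × 292.00/209.00 = 2420 W.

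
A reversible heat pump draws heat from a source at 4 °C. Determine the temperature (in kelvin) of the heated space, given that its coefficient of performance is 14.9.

T_H ≈ 297 K

T_C = 4 °C → 4 + 273.15 = 277.15 K.
COP_HP = T_H/(T_H − T_C) ⇒ T_H = T_C·COP_HP/(COP_HP − 1) = 277.15 × 14.9/(14.9 − 1) = 297 K.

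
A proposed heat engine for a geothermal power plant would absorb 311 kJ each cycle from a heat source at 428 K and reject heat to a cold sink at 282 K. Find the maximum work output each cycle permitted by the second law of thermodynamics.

W_max ≈ 106.1 kJ

No engine can exceed the Carnot limit: η_max = 1 − T_C/T_H = 1 − 282.00/428.00 = 0.3411.
W_max = η_max · Q_H = 0.3411 × 311 = 106.1 kJ.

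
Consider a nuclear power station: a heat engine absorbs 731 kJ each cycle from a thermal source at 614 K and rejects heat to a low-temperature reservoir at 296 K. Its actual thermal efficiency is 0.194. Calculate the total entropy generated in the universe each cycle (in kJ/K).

W = η·Q_H = 0.194 × 731 = 141.8 kJ, so Q_C = Q_H − W = 589.2 kJ.
The hot reservoir loses entropy Q_H/T_H = 731/614.00 = 1.191 kJ/K; the cold reservoir gains Q_C/T_C = 589.2/296.00 = 1.990 kJ/K.
ΔS_univ = −Q_H/T_H + Q_C/T_C = 0.7999 kJ/K (> 0, since η = 0.194 < η_Carnot = 0.518).

ΔS_univ ≈ 0.7999 kJ/K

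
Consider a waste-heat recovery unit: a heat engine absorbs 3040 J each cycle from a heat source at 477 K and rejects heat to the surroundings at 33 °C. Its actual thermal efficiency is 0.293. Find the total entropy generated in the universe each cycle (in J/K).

ΔS_univ ≈ 0.6472 J/K

T_C = 33 °C → 33 + 273.15 = 306.15 K.
W = η·Q_H = 0.293 × 3040 = 890.7 J, so Q_C = Q_H − W = 2149 J.
The hot reservoir loses entropy Q_H/T_H = 3040/477.00 = 6.373 J/K; the cold reservoir gains Q_C/T_C = 2149/306.15 = 7.020 J/K.
ΔS_univ = −Q_H/T_H + Q_C/T_C = 0.6472 J/K (> 0, since η = 0.293 < η_Carnot = 0.358).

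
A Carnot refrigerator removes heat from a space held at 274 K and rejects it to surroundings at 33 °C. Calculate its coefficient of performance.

T_H = 33 °C → 33 + 273.15 = 306.15 K.
COP_R = T_C/(T_H − T_C) = 274.00/(306.15 − 274.00) = 8.52.

COP_R ≈ 8.52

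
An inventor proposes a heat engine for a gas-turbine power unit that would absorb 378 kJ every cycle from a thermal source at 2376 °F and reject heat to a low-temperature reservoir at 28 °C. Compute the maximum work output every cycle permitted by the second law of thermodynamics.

W_max ≈ 306 kJ

T_H = 2376 °F → (2376 − 32) × 5/9 = 1302.22 °C = 1575.37 K.
T_C = 28 °C → 28 + 273.15 = 301.15 K.
By the Carnot theorem, η_max = 1 − T_C/T_H = 1 − 301.15/1575.37 = 0.8088.
W_max = η_max · Q_H = 0.8088 × 378 = 306 kJ.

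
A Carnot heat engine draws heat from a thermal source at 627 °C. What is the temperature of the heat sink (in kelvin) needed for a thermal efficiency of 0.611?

T_H = 627 °C → 627 + 273.15 = 900.15 K.
From η = 1 − T_C/T_H, T_C = T_H·(1 − η) = 900.15 × (1 − 0.611) = 350.2 K.

T_C ≈ 350.2 K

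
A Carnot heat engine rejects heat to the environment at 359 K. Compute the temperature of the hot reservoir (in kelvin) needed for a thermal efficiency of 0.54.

T_H ≈ 780 K

From η = 1 − T_C/T_H, solving for T_H gives T_H = T_C/(1 − η) = 359.00/(1 − 0.54) = 780 K.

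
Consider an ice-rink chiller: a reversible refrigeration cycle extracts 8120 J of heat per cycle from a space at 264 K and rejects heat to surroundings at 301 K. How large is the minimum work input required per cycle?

COP_R = T_C/(T_H − T_C) = 264.00/37.00 = 7.1351.
W = Q_C/COP_R = 8120/7.1351 = 1140 J.

W_in ≈ 1140 J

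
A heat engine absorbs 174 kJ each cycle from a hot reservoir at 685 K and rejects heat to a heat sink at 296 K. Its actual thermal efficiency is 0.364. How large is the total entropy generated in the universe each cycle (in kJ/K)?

ΔS_univ ≈ 0.120 kJ/K

W = η·Q_H = 0.364 × 174 = 63.34 kJ, so Q_C = Q_H − W = 110.7 kJ.
Reservoir entropy changes: ΔS_H = −Q_H/T_H = −174/685.00 = -0.2540 kJ/K and ΔS_C = +Q_C/T_C = 110.7/296.00 = 0.3739 kJ/K.
ΔS_univ = −Q_H/T_H + Q_C/T_C = 0.120 kJ/K (> 0, since η = 0.364 < η_Carnot = 0.568).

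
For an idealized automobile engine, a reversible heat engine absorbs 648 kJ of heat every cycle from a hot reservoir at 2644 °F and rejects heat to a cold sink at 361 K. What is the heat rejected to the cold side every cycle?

T_H = 2644 °F → (2644 − 32) × 5/9 = 1451.11 °C = 1724.26 K.
For a reversible engine, η = 1 − T_C/T_H = 1 − 361.00/1724.26 = 0.7906.
For a reversible cycle Q_C/Q_H = T_C/T_H, so Q_C = 648 × 361.00/1724.26 = 136 kJ.

Q_C ≈ 136 kJ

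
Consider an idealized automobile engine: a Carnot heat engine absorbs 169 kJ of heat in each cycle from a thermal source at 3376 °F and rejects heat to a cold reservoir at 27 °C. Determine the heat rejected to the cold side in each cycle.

T_H = 3376 °F → (3376 − 32) × 5/9 = 1857.78 °C = 2130.93 K.
T_C = 27 °C → 27 + 273.15 = 300.15 K.
Carnot efficiency: η = 1 − T_C/T_H = 1 − 300.15/2130.93 = 0.8591.
For a reversible cycle Q_C/Q_H = T_C/T_H, so Q_C = 169 × 300.15/2130.93 = 23.8 kJ.

Q_C ≈ 23.8 kJ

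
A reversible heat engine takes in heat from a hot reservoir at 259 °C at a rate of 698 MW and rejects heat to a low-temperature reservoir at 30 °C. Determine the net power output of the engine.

T_H = 259 °C → 259 + 273.15 = 532.15 K.
T_C = 30 °C → 30 + 273.15 = 303.15 K.
The Carnot efficiency is η = 1 − T_C/T_H = 1 − 303.15/532.15 = 0.4303.
W = η·Q_H = 0.4303 × 698 = 300 MW.

Ẇ ≈ 300 MW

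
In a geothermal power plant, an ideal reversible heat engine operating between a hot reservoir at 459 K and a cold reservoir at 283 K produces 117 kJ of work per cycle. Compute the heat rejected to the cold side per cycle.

Q_C ≈ 188 kJ

For a reversible engine, η = 1 − T_C/T_H = 1 − 283.00/459.00 = 0.3834.
Since Q_C/Q_H = T_C/T_H and Q_H = W/η, Q_C = W·T_C/(T_H − T_C) = 117 × 283.00/176.00 = 188 kJ.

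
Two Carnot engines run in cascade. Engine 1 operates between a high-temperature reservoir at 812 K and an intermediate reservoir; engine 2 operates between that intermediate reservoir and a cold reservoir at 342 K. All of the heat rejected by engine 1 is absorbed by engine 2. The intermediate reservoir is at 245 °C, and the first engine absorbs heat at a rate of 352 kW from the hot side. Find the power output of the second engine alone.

Ẇ₂ ≈ 76.4 kW

T_m = 245 °C → 245 + 273.15 = 518.15 K.
Heat entering the second stage: Q_m = Q_H·(T_m/T_H) = 352 × 518.15/812.00 = 225 kW.
Second-stage efficiency η₂ = 1 − T_C/T_m = 1 − 342.00/518.15 = 0.3400, so W₂ = η₂·Q_m = 76.4 kW.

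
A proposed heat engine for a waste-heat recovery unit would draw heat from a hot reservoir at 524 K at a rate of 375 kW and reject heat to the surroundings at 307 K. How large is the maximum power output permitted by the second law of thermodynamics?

No engine can exceed the Carnot limit: η_max = 1 − T_C/T_H = 1 − 307.00/524.00 = 0.4141.
W_max = η_max · Q_H = 0.4141 × 375 = 155.3 kW.

Ẇ_max ≈ 155.3 kW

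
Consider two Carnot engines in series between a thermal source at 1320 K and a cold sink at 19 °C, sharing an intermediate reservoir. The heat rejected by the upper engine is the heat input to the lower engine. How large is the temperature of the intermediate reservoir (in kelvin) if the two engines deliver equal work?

T_m ≈ 806.1 K

T_C = 19 °C → 19 + 273.15 = 292.15 K.
For reversible stages Q_m = Q_H·(T_m/T_H). Setting W₁ = Q_H(1 − T_m/T_H) equal to W₂ = Q_m(1 − T_C/T_m) = Q_H·(T_m − T_C)/T_H gives T_H − T_m = T_m − T_C, so T_m = (T_H + T_C)/2 = (1320.00 + 292.15)/2 = 806.1 K.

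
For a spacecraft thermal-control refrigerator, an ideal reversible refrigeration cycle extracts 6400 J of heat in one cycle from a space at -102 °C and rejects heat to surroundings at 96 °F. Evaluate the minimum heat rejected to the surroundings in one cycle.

Q_H ≈ 11500 J

T_H = 96 °F → (96 − 32) × 5/9 = 35.56 °C = 308.71 K.
T_C = -102 °C → -102 + 273.15 = 171.15 K.
For a reversible cycle Q_H/Q_C = T_H/T_C, so Q_H = Q_C·T_H/T_C = 6400 × 308.71/171.15 = 11500 J.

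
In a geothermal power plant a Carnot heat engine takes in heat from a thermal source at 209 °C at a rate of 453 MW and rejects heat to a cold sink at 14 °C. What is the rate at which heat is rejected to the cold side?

Q̇_C ≈ 270 MW

T_H = 209 °C → 209 + 273.15 = 482.15 K.
T_C = 14 °C → 14 + 273.15 = 287.15 K.
Carnot efficiency: η = 1 − T_C/T_H = 1 − 287.15/482.15 = 0.4044.
For a reversible cycle Q_C/Q_H = T_C/T_H, so Q_C = 453 × 287.15/482.15 = 270 MW.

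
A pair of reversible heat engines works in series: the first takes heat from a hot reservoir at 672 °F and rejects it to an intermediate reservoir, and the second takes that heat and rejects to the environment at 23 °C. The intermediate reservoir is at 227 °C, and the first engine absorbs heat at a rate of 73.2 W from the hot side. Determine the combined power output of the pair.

Ẇ_total ≈ 38.72 W

T_H = 672 °F → (672 − 32) × 5/9 = 355.56 °C = 628.71 K.
T_C = 23 °C → 23 + 273.15 = 296.15 K.
Two reversible stages in series are equivalent to a single Carnot engine between T_H and T_C, so η_total = 1 − T_C/T_H = 1 − 296.15/628.71 = 0.5290.
W_total = η_total · Q_H = 0.5290 × 73.2 = 38.72 W.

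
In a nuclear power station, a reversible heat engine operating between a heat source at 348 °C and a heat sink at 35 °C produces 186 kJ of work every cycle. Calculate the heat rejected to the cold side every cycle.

T_H = 348 °C → 348 + 273.15 = 621.15 K.
T_C = 35 °C → 35 + 273.15 = 308.15 K.
The Carnot efficiency is η = 1 − T_C/T_H = 1 − 308.15/621.15 = 0.5039.
Since Q_C/Q_H = T_C/T_H and Q_H = W/η, Q_C = W·T_C/(T_H − T_C) = 186 × 308.15/313.00 = 183.1 kJ.

Q_C ≈ 183.1 kJ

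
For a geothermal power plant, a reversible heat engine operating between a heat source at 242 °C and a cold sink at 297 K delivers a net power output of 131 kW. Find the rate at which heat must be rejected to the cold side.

T_H = 242 °C → 242 + 273.15 = 515.15 K.
For a reversible engine, η = 1 − T_C/T_H = 1 − 297.00/515.15 = 0.4235.
Since Q_C/Q_H = T_C/T_H and Q_H = W/η, Q_C = W·T_C/(T_H − T_C) = 131 × 297.00/218.15 = 178 kW.

Q̇_C ≈ 178 kW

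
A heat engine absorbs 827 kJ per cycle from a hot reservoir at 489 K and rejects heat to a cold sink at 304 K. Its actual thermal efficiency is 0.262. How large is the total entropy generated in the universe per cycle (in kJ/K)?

W = η·Q_H = 0.262 × 827 = 216.7 kJ, so Q_C = Q_H − W = 610.3 kJ.
The hot reservoir loses entropy Q_H/T_H = 827/489.00 = 1.691 kJ/K; the cold reservoir gains Q_C/T_C = 610.3/304.00 = 2.008 kJ/K.
ΔS_univ = −Q_H/T_H + Q_C/T_C = 0.3164 kJ/K (> 0, since η = 0.262 < η_Carnot = 0.378).

ΔS_univ ≈ 0.3164 kJ/K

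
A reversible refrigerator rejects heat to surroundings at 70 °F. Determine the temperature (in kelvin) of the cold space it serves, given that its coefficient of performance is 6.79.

T_C ≈ 256 K

T_H = 70 °F → (70 − 32) × 5/9 = 21.11 °C = 294.26 K.
COP_R = T_C/(T_H − T_C) ⇒ T_C = T_H·COP_R/(1 + COP_R) = 294.26 × 6.79/(1 + 6.79) = 256 K.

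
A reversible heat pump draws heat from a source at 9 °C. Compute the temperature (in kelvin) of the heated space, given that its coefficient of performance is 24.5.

T_H ≈ 294 K

T_C = 9 °C → 9 + 273.15 = 282.15 K.
COP_HP = T_H/(T_H − T_C) ⇒ T_H = T_C·COP_HP/(COP_HP − 1) = 282.15 × 24.5/(24.5 − 1) = 294 K.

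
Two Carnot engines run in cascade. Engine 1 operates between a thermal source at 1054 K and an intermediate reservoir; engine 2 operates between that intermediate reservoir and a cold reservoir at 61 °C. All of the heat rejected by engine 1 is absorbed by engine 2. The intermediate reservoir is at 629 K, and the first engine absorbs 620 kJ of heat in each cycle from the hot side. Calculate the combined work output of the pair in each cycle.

W_total ≈ 423 kJ

T_C = 61 °C → 61 + 273.15 = 334.15 K.
Two reversible stages in series are equivalent to a single Carnot engine between T_H and T_C, so η_total = 1 − T_C/T_H = 1 − 334.15/1054.00 = 0.6830.
W_total = η_total · Q_H = 0.6830 × 620 = 423 kJ.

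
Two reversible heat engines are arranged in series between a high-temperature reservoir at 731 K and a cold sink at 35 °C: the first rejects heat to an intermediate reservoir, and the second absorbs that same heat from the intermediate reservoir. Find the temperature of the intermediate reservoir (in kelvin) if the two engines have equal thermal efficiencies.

T_C = 35 °C → 35 + 273.15 = 308.15 K.
Equal efficiencies require 1 − T_m/T_H = 1 − T_C/T_m, i.e. T_m/T_H = T_C/T_m, so T_m = √(T_H·T_C) = √(731.00 × 308.15) = 475 K.

T_m ≈ 475 K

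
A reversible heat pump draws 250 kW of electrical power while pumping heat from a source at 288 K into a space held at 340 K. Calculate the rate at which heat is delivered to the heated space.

The Carnot heat-pump COP is COP_HP = T_H/(T_H − T_C) = 340.00/52.00 = 6.5385.
Q_H = COP_HP · W = 6.5385 × 250 = 1630 kW.

Q̇_H ≈ 1630 kW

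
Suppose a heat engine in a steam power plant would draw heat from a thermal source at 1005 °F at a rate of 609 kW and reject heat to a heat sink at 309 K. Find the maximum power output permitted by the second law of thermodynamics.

T_H = 1005 °F → (1005 − 32) × 5/9 = 540.56 °C = 813.71 K.
By the Carnot theorem, η_max = 1 − T_C/T_H = 1 − 309.00/813.71 = 0.6203.
W_max = η_max · Q_H = 0.6203 × 609 = 378 kW.

Ẇ_max ≈ 378 kW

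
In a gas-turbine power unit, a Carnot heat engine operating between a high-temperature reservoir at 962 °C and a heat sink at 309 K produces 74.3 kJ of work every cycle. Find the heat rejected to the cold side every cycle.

Q_C ≈ 24.8 kJ

T_H = 962 °C → 962 + 273.15 = 1235.15 K.
For a reversible engine, η = 1 − T_C/T_H = 1 − 309.00/1235.15 = 0.7498.
Since Q_C/Q_H = T_C/T_H and Q_H = W/η, Q_C = W·T_C/(T_H − T_C) = 74.3 × 309.00/926.15 = 24.8 kJ.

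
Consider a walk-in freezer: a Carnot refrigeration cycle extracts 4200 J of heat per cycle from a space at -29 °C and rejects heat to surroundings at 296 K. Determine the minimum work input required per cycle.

W_in ≈ 892 J

T_C = -29 °C → -29 + 273.15 = 244.15 K.
The reversible coefficient of performance is COP_R = T_C/(T_H − T_C) = 244.15/51.85 = 4.7088.
W = Q_C/COP_R = 4200/4.7088 = 892 J.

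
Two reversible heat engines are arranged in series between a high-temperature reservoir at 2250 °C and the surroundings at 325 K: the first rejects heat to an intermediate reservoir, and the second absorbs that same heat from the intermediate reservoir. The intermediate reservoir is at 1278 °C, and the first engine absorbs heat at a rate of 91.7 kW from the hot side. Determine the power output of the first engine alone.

T_H = 2250 °C → 2250 + 273.15 = 2523.15 K.
T_m = 1278 °C → 1278 + 273.15 = 1551.15 K.
First-stage efficiency η₁ = 1 − T_m/T_H = 1 − 1551.15/2523.15 = 0.3852.
W₁ = η₁·Q_H = 0.3852 × 91.7 = 35.3 kW.

Ẇ₁ ≈ 35.3 kW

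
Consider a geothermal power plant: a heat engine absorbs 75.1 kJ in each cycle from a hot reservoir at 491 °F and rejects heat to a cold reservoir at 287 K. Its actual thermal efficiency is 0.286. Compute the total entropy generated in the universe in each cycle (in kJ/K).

T_H = 491 °F → (491 − 32) × 5/9 = 255.00 °C = 528.15 K.
W = η·Q_H = 0.286 × 75.1 = 21.48 kJ, so Q_C = Q_H − W = 53.62 kJ.
Reservoir entropy changes: ΔS_H = −Q_H/T_H = −75.1/528.15 = -0.1422 kJ/K and ΔS_C = +Q_C/T_C = 53.62/287.00 = 0.1868 kJ/K.
ΔS_univ = −Q_H/T_H + Q_C/T_C = 0.0446 kJ/K (> 0, since η = 0.286 < η_Carnot = 0.457).

ΔS_univ ≈ 0.0446 kJ/K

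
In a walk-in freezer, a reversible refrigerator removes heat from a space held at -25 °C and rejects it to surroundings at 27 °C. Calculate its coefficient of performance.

COP_R ≈ 4.77

T_H = 27 °C → 27 + 273.15 = 300.15 K.
T_C = -25 °C → -25 + 273.15 = 248.15 K.
The reversible coefficient of performance is COP_R = T_C/(T_H − T_C) = 248.15/(300.15 − 248.15) = 4.77.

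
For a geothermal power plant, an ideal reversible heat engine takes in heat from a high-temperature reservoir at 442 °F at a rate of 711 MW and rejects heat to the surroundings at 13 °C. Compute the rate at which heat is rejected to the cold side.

T_H = 442 °F → (442 − 32) × 5/9 = 227.78 °C = 500.93 K.
T_C = 13 °C → 13 + 273.15 = 286.15 K.
The Carnot efficiency is η = 1 − T_C/T_H = 1 − 286.15/500.93 = 0.4288.
For a reversible cycle Q_C/Q_H = T_C/T_H, so Q_C = 711 × 286.15/500.93 = 406 MW.

Q̇_C ≈ 406 MW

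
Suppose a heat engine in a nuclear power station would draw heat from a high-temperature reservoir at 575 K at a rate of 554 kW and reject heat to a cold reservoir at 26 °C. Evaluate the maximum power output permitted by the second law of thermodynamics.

Ẇ_max ≈ 266 kW

T_C = 26 °C → 26 + 273.15 = 299.15 K.
By the Carnot theorem, η_max = 1 − T_C/T_H = 1 − 299.15/575.00 = 0.4797.
W_max = η_max · Q_H = 0.4797 × 554 = 266 kW.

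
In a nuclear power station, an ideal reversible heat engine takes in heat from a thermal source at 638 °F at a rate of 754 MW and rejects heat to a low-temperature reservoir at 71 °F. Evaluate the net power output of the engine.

T_H = 638 °F → (638 − 32) × 5/9 = 336.67 °C = 609.82 K.
T_C = 71 °F → (71 − 32) × 5/9 = 21.67 °C = 294.82 K.
Since the cycle is reversible, η = 1 − T_C/T_H = 1 − 294.82/609.82 = 0.5165.
W = η·Q_H = 0.5165 × 754 = 389.5 MW.

Ẇ ≈ 389.5 MW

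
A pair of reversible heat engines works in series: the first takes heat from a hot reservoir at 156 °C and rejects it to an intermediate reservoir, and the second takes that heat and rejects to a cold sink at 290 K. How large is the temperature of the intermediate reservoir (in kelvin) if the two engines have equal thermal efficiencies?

T_H = 156 °C → 156 + 273.15 = 429.15 K.
Equal efficiencies require 1 − T_m/T_H = 1 − T_C/T_m, i.e. T_m/T_H = T_C/T_m, so T_m = √(T_H·T_C) = √(429.15 × 290.00) = 353 K.

T_m ≈ 353 K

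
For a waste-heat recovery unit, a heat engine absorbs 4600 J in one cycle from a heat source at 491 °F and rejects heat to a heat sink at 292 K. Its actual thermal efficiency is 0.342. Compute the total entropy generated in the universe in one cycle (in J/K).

T_H = 491 °F → (491 − 32) × 5/9 = 255.00 °C = 528.15 K.
W = η·Q_H = 0.342 × 4600 = 1573 J, so Q_C = Q_H − W = 3027 J.
Entropy balance on the reservoirs: −Q_H/T_H = -8.710 J/K, +Q_C/T_C = 10.37 J/K.
ΔS_univ = −Q_H/T_H + Q_C/T_C = 1.66 J/K (> 0, since η = 0.342 < η_Carnot = 0.447).

ΔS_univ ≈ 1.66 J/K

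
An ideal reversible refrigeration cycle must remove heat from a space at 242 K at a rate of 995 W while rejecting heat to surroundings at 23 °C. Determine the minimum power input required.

Ẇ_in ≈ 222.6 W

T_H = 23 °C → 23 + 273.15 = 296.15 K.
For a reversible refrigerator, COP_R = T_C/(T_H − T_C) = 242.00/54.15 = 4.4691.
W = Q_C/COP_R = 995/4.4691 = 222.6 W.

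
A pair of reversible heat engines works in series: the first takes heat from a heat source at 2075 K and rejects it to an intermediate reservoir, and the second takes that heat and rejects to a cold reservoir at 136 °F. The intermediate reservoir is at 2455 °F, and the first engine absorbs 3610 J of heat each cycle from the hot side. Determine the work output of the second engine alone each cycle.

T_C = 136 °F → (136 − 32) × 5/9 = 57.78 °C = 330.93 K.
T_m = 2455 °F → (2455 − 32) × 5/9 = 1346.11 °C = 1619.26 K.
Heat entering the second stage: Q_m = Q_H·(T_m/T_H) = 3610 × 1619.26/2075.00 = 2817 J.
Second-stage efficiency η₂ = 1 − T_C/T_m = 1 − 330.93/1619.26 = 0.7956, so W₂ = η₂·Q_m = 2241 J.

W₂ ≈ 2241 J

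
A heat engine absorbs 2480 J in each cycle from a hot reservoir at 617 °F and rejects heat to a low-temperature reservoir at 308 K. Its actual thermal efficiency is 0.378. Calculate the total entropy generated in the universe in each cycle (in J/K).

ΔS_univ ≈ 0.8622 J/K

T_H = 617 °F → (617 − 32) × 5/9 = 325.00 °C = 598.15 K.
W = η·Q_H = 0.378 × 2480 = 937.4 J, so Q_C = Q_H − W = 1543 J.
Reservoir entropy changes: ΔS_H = −Q_H/T_H = −2480/598.15 = -4.146 J/K and ΔS_C = +Q_C/T_C = 1543/308.00 = 5.008 J/K.
ΔS_univ = −Q_H/T_H + Q_C/T_C = 0.8622 J/K (> 0, since η = 0.378 < η_Carnot = 0.485).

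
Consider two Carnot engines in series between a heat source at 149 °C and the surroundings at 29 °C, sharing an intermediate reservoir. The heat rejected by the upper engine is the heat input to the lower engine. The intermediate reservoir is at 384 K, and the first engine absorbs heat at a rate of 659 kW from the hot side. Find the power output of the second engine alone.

T_H = 149 °C → 149 + 273.15 = 422.15 K.
T_C = 29 °C → 29 + 273.15 = 302.15 K.
Heat entering the second stage: Q_m = Q_H·(T_m/T_H) = 659 × 384.00/422.15 = 599.4 kW.
Second-stage efficiency η₂ = 1 − T_C/T_m = 1 − 302.15/384.00 = 0.2132, so W₂ = η₂·Q_m = 127.8 kW.

Ẇ₂ ≈ 127.8 kW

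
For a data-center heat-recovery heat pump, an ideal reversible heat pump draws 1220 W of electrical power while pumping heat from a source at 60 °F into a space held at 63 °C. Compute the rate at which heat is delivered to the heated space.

Q̇_H ≈ 8644 W

T_H = 63 °C → 63 + 273.15 = 336.15 K.
T_C = 60 °F → (60 − 32) × 5/9 = 15.56 °C = 288.71 K.
Reversible heating COP: COP_HP = T_H/(T_H − T_C) = 336.15/47.44 = 7.0851.
Q_H = COP_HP · W = 7.0851 × 1220 = 8644 W.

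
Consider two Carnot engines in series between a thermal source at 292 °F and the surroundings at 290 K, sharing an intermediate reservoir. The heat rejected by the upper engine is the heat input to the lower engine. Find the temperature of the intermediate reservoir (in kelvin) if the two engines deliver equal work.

T_m ≈ 353.8 K

T_H = 292 °F → (292 − 32) × 5/9 = 144.44 °C = 417.59 K.
For reversible stages Q_m = Q_H·(T_m/T_H). Setting W₁ = Q_H(1 − T_m/T_H) equal to W₂ = Q_m(1 − T_C/T_m) = Q_H·(T_m − T_C)/T_H gives T_H − T_m = T_m − T_C, so T_m = (T_H + T_C)/2 = (417.59 + 290.00)/2 = 353.8 K.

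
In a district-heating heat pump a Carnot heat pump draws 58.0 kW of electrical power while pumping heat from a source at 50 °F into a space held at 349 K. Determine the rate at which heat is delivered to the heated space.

T_C = 50 °F → (50 − 32) × 5/9 = 10.00 °C = 283.15 K.
COP_HP = T_H/(T_H − T_C) = 349.00/65.85 = 5.2999.
Q_H = COP_HP · W = 5.2999 × 58.0 = 307 kW.

Q̇_H ≈ 307 kW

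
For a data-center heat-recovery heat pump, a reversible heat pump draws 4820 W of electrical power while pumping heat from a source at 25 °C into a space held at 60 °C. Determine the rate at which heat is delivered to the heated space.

Q̇_H ≈ 45900 W

T_H = 60 °C → 60 + 273.15 = 333.15 K.
T_C = 25 °C → 25 + 273.15 = 298.15 K.
COP_HP = T_H/(T_H − T_C) = 333.15/35.00 = 9.5186.
Q_H = COP_HP · W = 9.5186 × 4820 = 45900 W.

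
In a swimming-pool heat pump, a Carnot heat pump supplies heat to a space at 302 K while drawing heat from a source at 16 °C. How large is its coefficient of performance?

COP_HP ≈ 23.5

T_C = 16 °C → 16 + 273.15 = 289.15 K.
For a reversible heat pump, COP_HP = T_H/(T_H − T_C) = 302.00/(302.00 − 289.15) = 23.5.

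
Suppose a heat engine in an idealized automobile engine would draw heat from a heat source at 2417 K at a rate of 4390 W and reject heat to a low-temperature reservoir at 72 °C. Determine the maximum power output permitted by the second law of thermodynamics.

Ẇ_max ≈ 3760 W

T_C = 72 °C → 72 + 273.15 = 345.15 K.
No engine can exceed the Carnot limit: η_max = 1 − T_C/T_H = 1 − 345.15/2417.00 = 0.8572.
W_max = η_max · Q_H = 0.8572 × 4390 = 3760 W.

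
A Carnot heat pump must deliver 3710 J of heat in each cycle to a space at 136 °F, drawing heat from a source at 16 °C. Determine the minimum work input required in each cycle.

T_H = 136 °F → (136 − 32) × 5/9 = 57.78 °C = 330.93 K.
T_C = 16 °C → 16 + 273.15 = 289.15 K.
For a reversible heat pump, COP_HP = T_H/(T_H − T_C) = 330.93/41.78 = 7.9211.
W = Q_H/COP_HP = 3710/7.9211 = 468.4 J.

W_in ≈ 468.4 J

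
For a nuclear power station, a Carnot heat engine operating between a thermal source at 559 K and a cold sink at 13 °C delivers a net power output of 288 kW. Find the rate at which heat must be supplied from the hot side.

T_C = 13 °C → 13 + 273.15 = 286.15 K.
Carnot efficiency: η = 1 − T_C/T_H = 1 − 286.15/559.00 = 0.4881.
Q_H = W/η = 288/0.4881 = 590.0 kW.

Q̇_H ≈ 590.0 kW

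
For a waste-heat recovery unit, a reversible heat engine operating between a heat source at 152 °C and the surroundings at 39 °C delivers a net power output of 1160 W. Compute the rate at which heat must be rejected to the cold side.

T_H = 152 °C → 152 + 273.15 = 425.15 K.
T_C = 39 °C → 39 + 273.15 = 312.15 K.
Since the cycle is reversible, η = 1 − T_C/T_H = 1 − 312.15/425.15 = 0.2658.
Since Q_C/Q_H = T_C/T_H and Q_H = W/η, Q_C = W·T_C/(T_H − T_C) = 1160 × 312.15/113.00 = 3204 W.

Q̇_C ≈ 3204 W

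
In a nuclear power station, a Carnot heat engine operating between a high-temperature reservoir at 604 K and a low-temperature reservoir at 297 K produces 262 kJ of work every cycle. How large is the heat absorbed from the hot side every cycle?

Q_H ≈ 515 kJ

For a reversible engine, η = 1 − T_C/T_H = 1 − 297.00/604.00 = 0.5083.
Q_H = W/η = 262/0.5083 = 515 kJ.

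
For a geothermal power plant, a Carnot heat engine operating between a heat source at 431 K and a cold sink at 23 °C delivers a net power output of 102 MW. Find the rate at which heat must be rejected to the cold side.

Q̇_C ≈ 224.0 MW

T_C = 23 °C → 23 + 273.15 = 296.15 K.
η_rev = 1 − T_C/T_H = 1 − 296.15/431.00 = 0.3129.
Since Q_C/Q_H = T_C/T_H and Q_H = W/η, Q_C = W·T_C/(T_H − T_C) = 102 × 296.15/134.85 = 224.0 MW.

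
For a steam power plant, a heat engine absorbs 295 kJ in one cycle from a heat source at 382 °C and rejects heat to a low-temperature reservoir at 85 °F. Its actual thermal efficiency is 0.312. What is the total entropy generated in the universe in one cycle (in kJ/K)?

T_H = 382 °C → 382 + 273.15 = 655.15 K.
T_C = 85 °F → (85 − 32) × 5/9 = 29.44 °C = 302.59 K.
W = η·Q_H = 0.312 × 295 = 92.04 kJ, so Q_C = Q_H − W = 203.0 kJ.
The hot reservoir loses entropy Q_H/T_H = 295/655.15 = 0.4503 kJ/K; the cold reservoir gains Q_C/T_C = 203.0/302.59 = 0.6707 kJ/K.
ΔS_univ = −Q_H/T_H + Q_C/T_C = 0.2205 kJ/K (> 0, since η = 0.312 < η_Carnot = 0.538).

ΔS_univ ≈ 0.2205 kJ/K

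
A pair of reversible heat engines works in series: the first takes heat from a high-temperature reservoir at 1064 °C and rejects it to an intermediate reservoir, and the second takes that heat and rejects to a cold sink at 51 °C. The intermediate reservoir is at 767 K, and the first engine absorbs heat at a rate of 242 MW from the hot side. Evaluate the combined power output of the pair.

T_H = 1064 °C → 1064 + 273.15 = 1337.15 K.
T_C = 51 °C → 51 + 273.15 = 324.15 K.
Two reversible stages in series are equivalent to a single Carnot engine between T_H and T_C, so η_total = 1 − T_C/T_H = 1 − 324.15/1337.15 = 0.7576.
W_total = η_total · Q_H = 0.7576 × 242 = 183 MW.

Ẇ_total ≈ 183 MW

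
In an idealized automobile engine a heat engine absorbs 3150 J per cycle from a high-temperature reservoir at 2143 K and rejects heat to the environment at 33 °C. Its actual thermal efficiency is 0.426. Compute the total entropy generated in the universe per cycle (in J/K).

ΔS_univ ≈ 4.436 J/K

T_C = 33 °C → 33 + 273.15 = 306.15 K.
W = η·Q_H = 0.426 × 3150 = 1342 J, so Q_C = Q_H − W = 1808 J.
The hot reservoir loses entropy Q_H/T_H = 3150/2143.00 = 1.470 J/K; the cold reservoir gains Q_C/T_C = 1808/306.15 = 5.906 J/K.
ΔS_univ = −Q_H/T_H + Q_C/T_C = 4.436 J/K (> 0, since η = 0.426 < η_Carnot = 0.857).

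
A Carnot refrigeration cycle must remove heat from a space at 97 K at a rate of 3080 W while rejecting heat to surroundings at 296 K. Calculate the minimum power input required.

Carnot COP: COP_R = T_C/(T_H − T_C) = 97.00/199.00 = 0.4874.
W = Q_C/COP_R = 3080/0.4874 = 6320 W.

Ẇ_in ≈ 6320 W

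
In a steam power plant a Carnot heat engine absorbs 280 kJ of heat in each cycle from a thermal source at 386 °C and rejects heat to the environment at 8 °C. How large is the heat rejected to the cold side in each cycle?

Q_C ≈ 119 kJ

T_H = 386 °C → 386 + 273.15 = 659.15 K.
T_C = 8 °C → 8 + 273.15 = 281.15 K.
η_rev = 1 − T_C/T_H = 1 − 281.15/659.15 = 0.5735.
For a reversible cycle Q_C/Q_H = T_C/T_H, so Q_C = 280 × 281.15/659.15 = 119 kJ.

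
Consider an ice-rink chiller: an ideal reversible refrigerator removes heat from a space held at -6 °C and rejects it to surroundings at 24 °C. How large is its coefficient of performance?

T_H = 24 °C → 24 + 273.15 = 297.15 K.
T_C = -6 °C → -6 + 273.15 = 267.15 K.
The reversible coefficient of performance is COP_R = T_C/(T_H − T_C) = 267.15/(297.15 − 267.15) = 8.905.

COP_R ≈ 8.905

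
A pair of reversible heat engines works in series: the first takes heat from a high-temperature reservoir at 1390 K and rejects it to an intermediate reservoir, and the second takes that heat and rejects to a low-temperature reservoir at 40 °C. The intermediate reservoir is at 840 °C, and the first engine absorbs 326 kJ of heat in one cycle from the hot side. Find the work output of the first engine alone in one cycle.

T_C = 40 °C → 40 + 273.15 = 313.15 K.
T_m = 840 °C → 840 + 273.15 = 1113.15 K.
First-stage efficiency η₁ = 1 − T_m/T_H = 1 − 1113.15/1390.00 = 0.1992.
W₁ = η₁·Q_H = 0.1992 × 326 = 64.9 kJ.

W₁ ≈ 64.9 kJ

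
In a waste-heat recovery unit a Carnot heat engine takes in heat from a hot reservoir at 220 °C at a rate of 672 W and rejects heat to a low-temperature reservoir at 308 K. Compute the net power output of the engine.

Ẇ ≈ 252 W

T_H = 220 °C → 220 + 273.15 = 493.15 K.
Since the cycle is reversible, η = 1 − T_C/T_H = 1 − 308.00/493.15 = 0.3754.
W = η·Q_H = 0.3754 × 672 = 252 W.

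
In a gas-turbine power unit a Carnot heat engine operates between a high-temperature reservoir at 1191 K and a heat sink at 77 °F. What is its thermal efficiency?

η ≈ 0.750

T_C = 77 °F → (77 − 32) × 5/9 = 25.00 °C = 298.15 K.
For a reversible engine, η = 1 − T_C/T_H = 1 − 298.15/1191.00 = 0.750.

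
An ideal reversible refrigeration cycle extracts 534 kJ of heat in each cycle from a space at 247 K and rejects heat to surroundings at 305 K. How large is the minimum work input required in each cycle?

W_in ≈ 125 kJ

The reversible coefficient of performance is COP_R = T_C/(T_H − T_C) = 247.00/58.00 = 4.2586.
W = Q_C/COP_R = 534/4.2586 = 125 kJ.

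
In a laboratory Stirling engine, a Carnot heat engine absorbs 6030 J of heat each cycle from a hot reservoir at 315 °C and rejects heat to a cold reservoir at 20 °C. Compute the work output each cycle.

T_H = 315 °C → 315 + 273.15 = 588.15 K.
T_C = 20 °C → 20 + 273.15 = 293.15 K.
Carnot efficiency: η = 1 − T_C/T_H = 1 − 293.15/588.15 = 0.5016.
W = η·Q_H = 0.5016 × 6030 = 3024 J.

W ≈ 3024 J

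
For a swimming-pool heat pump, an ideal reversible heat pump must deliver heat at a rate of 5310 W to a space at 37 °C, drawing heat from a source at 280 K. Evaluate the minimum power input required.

Ẇ_in ≈ 516.2 W

T_H = 37 °C → 37 + 273.15 = 310.15 K.
For a reversible heat pump, COP_HP = T_H/(T_H − T_C) = 310.15/30.15 = 10.2869.
W = Q_H/COP_HP = 5310/10.2869 = 516.2 W.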